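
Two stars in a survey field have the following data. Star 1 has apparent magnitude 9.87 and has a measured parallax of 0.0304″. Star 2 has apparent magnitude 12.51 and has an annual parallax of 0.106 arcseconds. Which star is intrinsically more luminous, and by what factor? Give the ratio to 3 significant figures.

Star 1 is more luminous, by a factor of 138.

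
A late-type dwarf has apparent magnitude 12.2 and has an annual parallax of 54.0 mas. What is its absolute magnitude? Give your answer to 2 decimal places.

p = 54.0 mas = 0.0540″ → d = 1/p = 18.52 pc
5 log₁₀(d/10 pc) = 5 log₁₀(18.52) − 5 = 1.338
M = m − 5 log₁₀(d/10) = 12.2 − 1.338 = 10.862

M ≈ 10.86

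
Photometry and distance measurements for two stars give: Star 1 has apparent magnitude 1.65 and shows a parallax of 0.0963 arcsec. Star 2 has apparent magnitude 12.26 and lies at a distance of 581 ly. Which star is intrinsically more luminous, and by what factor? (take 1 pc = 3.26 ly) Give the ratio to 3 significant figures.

Star 1: d = 1/p = 1/0.0963″ = 10.38 pc
Star 1: M = m − 5 log₁₀ d + 5 = 1.65 − 5·1.0164 + 5 = 1.568
Star 2: d = 581 ly / 3.26 = 178.2 pc
Star 2: M = m − 5 log₁₀ d + 5 = 12.26 − 5·2.2510 + 5 = 6.005
ΔM = M_1 − M_2 = 1.568 − (6.005) = -4.437; smaller M is more luminous → Star 1.
L ratio = 10^(0.4 |ΔM|) = 10^1.775 = 59.54

Star 1 is more luminous, by a factor of 59.5.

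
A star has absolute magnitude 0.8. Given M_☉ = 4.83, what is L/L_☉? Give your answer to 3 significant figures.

L/L_☉ ≈ 40.9

M − M_☉ = 0.8 − 4.83 = -4.030
L/L_☉ = 10^(−0.4 (M − M_☉)) = 10^1.612 = 40.93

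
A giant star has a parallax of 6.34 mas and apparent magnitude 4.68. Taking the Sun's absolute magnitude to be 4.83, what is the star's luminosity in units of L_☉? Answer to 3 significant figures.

L/L_☉ ≈ 286

d = 1/p = 1000/6.34 mas = 157.7 pc
M = m − 5 log₁₀ d + 5 = 4.68 − 5·2.1979 + 5 = -1.310
M − M_☉ = -1.310 − 4.83 = -6.140
L/L_☉ = 10^(−0.4 × -6.140) = 285.6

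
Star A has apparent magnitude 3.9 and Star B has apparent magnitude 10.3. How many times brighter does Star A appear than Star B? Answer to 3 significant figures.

Magnitude difference = -6.4
Flux ratio = 10^(−0.4 Δm) = 10^(−0.4 × -6.4) = 10^2.560 = 363.1

363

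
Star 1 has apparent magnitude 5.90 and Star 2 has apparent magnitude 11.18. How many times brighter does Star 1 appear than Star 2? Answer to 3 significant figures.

129

Magnitude difference = -5.28
Flux ratio = 10^(−0.4 Δm) = 10^(−0.4 × -5.28) = 10^2.112 = 129.4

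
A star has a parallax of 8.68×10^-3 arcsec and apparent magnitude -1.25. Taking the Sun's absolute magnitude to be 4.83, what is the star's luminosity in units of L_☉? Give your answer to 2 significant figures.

d = 1/p = 1/8.68×10^-3″ = 115.2 pc
M = m − 5 log₁₀ d + 5 = -1.25 − 5·2.0615 + 5 = -6.557
M − M_☉ = -6.557 − 4.83 = -11.387
L/L_☉ = 10^(−0.4 × -11.387) = 35890

L/L_☉ ≈ 36000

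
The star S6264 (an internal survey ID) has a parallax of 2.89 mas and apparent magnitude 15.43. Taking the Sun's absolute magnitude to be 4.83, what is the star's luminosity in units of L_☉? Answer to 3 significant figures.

L/L_☉ ≈ 0.0689

d = 1/p = 1000/2.89 mas = 346.0 pc
M = m − 5 log₁₀ d + 5 = 15.43 − 5·2.5391 + 5 = 7.734
M − M_☉ = 7.734 − 4.83 = 2.904
L/L_☉ = 10^(−0.4 × 2.904) = 0.06890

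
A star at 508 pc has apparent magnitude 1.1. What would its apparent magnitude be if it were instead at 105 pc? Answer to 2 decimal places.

m ≈ -2.32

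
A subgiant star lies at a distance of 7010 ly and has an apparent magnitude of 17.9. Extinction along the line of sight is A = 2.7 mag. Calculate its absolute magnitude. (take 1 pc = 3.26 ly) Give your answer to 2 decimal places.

M ≈ 3.54

d = 7010 ly / 3.26 = 2150 pc
5 log₁₀(d/10 pc) = 5 log₁₀(2150) − 5 = 11.663
M = m − 5 log₁₀(d/10) − A = 17.9 − 11.663 − 2.7 = 3.537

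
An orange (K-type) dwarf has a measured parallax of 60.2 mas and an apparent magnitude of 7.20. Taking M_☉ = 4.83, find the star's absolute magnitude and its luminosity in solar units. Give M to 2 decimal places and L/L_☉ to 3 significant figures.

M ≈ 6.10; L/L_☉ ≈ 0.311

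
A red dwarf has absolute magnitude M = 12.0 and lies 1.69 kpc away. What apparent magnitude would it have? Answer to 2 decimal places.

m ≈ 23.14

d = 1.69 kpc = 1690 pc
m = M + 5 log₁₀ d − 5 = 12.0 + 5·3.2279 − 5 = 23.139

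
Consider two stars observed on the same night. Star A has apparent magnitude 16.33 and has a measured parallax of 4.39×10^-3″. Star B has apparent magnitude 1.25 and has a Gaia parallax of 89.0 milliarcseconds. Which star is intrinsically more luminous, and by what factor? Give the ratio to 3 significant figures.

Star A: d = 1/p = 1/4.39×10^-3″ = 227.8 pc
Star A: M = m − 5 log₁₀ d + 5 = 16.33 − 5·2.3575 + 5 = 9.542
Star B: p = 89.0 mas = 0.0890″ → d = 1/p = 11.24 pc
Star B: M = m − 5 log₁₀ d + 5 = 1.25 − 5·1.0506 + 5 = 0.997
ΔM = M_A − M_B = 9.542 − (0.997) = 8.545; smaller M is more luminous → Star B.
L ratio = 10^(0.4 |ΔM|) = 10^3.418 = 2619

Star B is more luminous, by a factor of 2620.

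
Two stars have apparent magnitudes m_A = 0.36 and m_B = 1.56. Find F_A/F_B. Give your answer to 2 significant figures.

F_A/F_B ≈ 3.0

Δm = 0.36 − (1.56) = -1.20
Flux ratio = 10^(−0.4 Δm) = 10^(−0.4 × -1.20) = 10^0.480 = 3.020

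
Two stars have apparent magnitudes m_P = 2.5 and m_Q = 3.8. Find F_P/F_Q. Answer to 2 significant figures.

F_P/F_Q ≈ 3.3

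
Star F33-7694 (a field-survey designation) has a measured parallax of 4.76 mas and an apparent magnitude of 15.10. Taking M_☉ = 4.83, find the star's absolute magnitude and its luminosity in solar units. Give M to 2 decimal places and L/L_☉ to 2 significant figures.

M ≈ 8.49; L/L_☉ ≈ 0.034

d = 1/p = 1000/4.76 mas = 210.1 pc
M = m − 5 log₁₀ d + 5 = 15.10 − 5·2.3224 + 5 = 8.488
M − M_☉ = 8.488 − 4.83 = 3.658
L/L_☉ = 10^(−0.4 × 3.658) = 0.03442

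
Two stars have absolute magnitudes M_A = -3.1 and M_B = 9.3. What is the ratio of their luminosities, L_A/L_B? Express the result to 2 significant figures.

L_A/L_B ≈ 91000

ΔM = M_A − M_B = -12.4
L_A/L_B = 10^(−0.4 ΔM) = 10^4.960 = 91200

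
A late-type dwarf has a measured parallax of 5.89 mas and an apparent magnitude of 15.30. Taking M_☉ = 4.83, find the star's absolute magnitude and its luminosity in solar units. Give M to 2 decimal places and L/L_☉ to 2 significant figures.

d = 1/p = 1000/5.89 mas = 169.8 pc
M = m − 5 log₁₀ d + 5 = 15.30 − 5·2.2299 + 5 = 9.151
M − M_☉ = 9.151 − 4.83 = 4.321
L/L_☉ = 10^(−0.4 × 4.321) = 0.01870

M ≈ 9.15; L/L_☉ ≈ 0.019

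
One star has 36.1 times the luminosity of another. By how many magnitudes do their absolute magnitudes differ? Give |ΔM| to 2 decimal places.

Pogson: ΔM = −2.5 log₁₀(ratio) = −2.5 log₁₀(36.1) = −2.5 × 1.5575 = -3.894

|ΔM| ≈ 3.89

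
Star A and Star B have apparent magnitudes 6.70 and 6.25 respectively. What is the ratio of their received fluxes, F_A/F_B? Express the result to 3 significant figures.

F_A/F_B ≈ 0.661

Magnitude difference = 0.45
Flux ratio = 10^(−0.4 Δm) = 10^(−0.4 × 0.45) = 10^-0.180 = 0.6607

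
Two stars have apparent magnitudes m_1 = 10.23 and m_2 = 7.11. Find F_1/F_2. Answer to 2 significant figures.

F_1/F_2 ≈ 0.056

Magnitude difference = 3.12
Flux ratio = 10^(−0.4 Δm) = 10^(−0.4 × 3.12) = 10^-1.248 = 0.05649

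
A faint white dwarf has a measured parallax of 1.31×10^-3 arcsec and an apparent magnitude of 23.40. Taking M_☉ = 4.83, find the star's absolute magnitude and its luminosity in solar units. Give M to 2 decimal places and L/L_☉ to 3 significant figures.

M ≈ 13.99; L/L_☉ ≈ 2.17×10^-4

d = 1/p = 1/1.31×10^-3″ = 763.4 pc
M = m − 5 log₁₀ d + 5 = 23.40 − 5·2.8827 + 5 = 13.986
M − M_☉ = 13.986 − 4.83 = 9.156
L/L_☉ = 10^(−0.4 × 9.156) = 2.175×10^-4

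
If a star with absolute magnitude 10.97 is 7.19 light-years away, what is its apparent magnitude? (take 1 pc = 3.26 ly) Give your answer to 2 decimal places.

m ≈ 7.69

d = 7.19 ly / 3.26 = 2.206 pc
m = M + 5 log₁₀ d − 5 = 10.97 + 5·0.3435 − 5 = 7.688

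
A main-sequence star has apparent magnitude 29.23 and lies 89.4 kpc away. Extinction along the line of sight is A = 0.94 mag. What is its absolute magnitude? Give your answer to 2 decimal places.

M ≈ 8.53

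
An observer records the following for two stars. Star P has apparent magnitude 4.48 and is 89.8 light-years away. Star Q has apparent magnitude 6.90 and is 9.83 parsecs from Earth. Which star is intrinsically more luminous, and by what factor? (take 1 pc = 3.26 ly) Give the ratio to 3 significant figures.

Star P is more luminous, by a factor of 72.9.

Star P: d = 89.8 ly / 3.26 = 27.55 pc
Star P: M = m − 5 log₁₀ d + 5 = 4.48 − 5·1.4401 + 5 = 2.280
Star Q: M = m − 5 log₁₀ d + 5 = 6.90 − 5·0.9926 + 5 = 6.937
ΔM = M_P − M_Q = 2.280 − (6.937) = -4.658; smaller M is more luminous → Star P.
L ratio = 10^(0.4 |ΔM|) = 10^1.863 = 72.95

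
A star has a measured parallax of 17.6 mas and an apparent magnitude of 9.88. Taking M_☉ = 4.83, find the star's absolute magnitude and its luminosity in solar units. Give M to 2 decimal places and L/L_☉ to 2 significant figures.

M ≈ 6.11; L/L_☉ ≈ 0.31

d = 1/p = 1000/17.6 mas = 56.82 pc
M = m − 5 log₁₀ d + 5 = 9.88 − 5·1.7545 + 5 = 6.108
M − M_☉ = 6.108 − 4.83 = 1.278
L/L_☉ = 10^(−0.4 × 1.278) = 0.3083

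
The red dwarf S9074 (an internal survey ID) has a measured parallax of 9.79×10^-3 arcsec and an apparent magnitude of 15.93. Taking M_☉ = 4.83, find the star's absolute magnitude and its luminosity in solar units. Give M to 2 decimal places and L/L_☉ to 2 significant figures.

d = 1/p = 1/9.79×10^-3″ = 102.1 pc
M = m − 5 log₁₀ d + 5 = 15.93 − 5·2.0092 + 5 = 10.884
M − M_☉ = 10.884 − 4.83 = 6.054
L/L_☉ = 10^(−0.4 × 6.054) = 3.788×10^-3

M ≈ 10.88; L/L_☉ ≈ 3.8×10^-3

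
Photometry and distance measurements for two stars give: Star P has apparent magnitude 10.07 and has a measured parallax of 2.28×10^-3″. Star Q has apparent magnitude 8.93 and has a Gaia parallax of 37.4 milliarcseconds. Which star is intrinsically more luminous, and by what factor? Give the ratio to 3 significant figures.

Star P: d = 1/p = 1/2.28×10^-3″ = 438.6 pc
Star P: M = m − 5 log₁₀ d + 5 = 10.07 − 5·2.6421 + 5 = 1.860
Star Q: p = 37.4 mas = 0.0374″ → d = 1/p = 26.74 pc
Star Q: M = m − 5 log₁₀ d + 5 = 8.93 − 5·1.4271 + 5 = 6.794
ΔM = M_P − M_Q = 1.860 − (6.794) = -4.935; smaller M is more luminous → Star P.
L ratio = 10^(0.4 |ΔM|) = 10^1.974 = 94.16

Star P is more luminous, by a factor of 94.2.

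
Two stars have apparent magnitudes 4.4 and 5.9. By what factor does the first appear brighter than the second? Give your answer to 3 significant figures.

Magnitude difference = -1.5
Flux ratio = 10^(−0.4 Δm) = 10^(−0.4 × -1.5) = 10^0.600 = 3.981

3.98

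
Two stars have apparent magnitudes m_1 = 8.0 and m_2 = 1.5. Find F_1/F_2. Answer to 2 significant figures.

Magnitude difference = 6.5
Flux ratio = 10^(−0.4 Δm) = 10^(−0.4 × 6.5) = 10^-2.600 = 2.512×10^-3

F_1/F_2 ≈ 2.5×10^-3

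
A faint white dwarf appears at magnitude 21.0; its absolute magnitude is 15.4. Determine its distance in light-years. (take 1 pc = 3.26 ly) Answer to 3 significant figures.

μ = m − M = 5.600
m − M = 5 log₁₀ d − 5
log₁₀ d = (m − M)/5 + 1 = 2.1200
d = 10^2.1200 = 131.8 pc
= 429.8 ly

d ≈ 430 ly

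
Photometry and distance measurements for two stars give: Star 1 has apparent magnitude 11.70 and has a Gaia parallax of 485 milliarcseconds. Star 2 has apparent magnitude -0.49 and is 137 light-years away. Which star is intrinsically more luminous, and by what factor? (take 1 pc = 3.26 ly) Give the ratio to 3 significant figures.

Star 2 is more luminous, by a factor of 3.12×10^7.

Star 1: p = 485 mas = 0.485″ → d = 1/p = 2.062 pc
Star 1: M = m − 5 log₁₀ d + 5 = 11.70 − 5·0.3143 + 5 = 15.129
Star 2: d = 137 ly / 3.26 = 42.02 pc
Star 2: M = m − 5 log₁₀ d + 5 = -0.49 − 5·1.6235 + 5 = -3.608
ΔM = M_1 − M_2 = 15.129 − (-3.608) = 18.736; smaller M is more luminous → Star 2.
L ratio = 10^(0.4 |ΔM|) = 10^7.494 = 3.122×10^7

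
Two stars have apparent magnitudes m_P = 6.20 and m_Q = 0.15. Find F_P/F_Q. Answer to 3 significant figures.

Magnitude difference = 6.05
Flux ratio = 10^(−0.4 Δm) = 10^(−0.4 × 6.05) = 10^-2.420 = 3.802×10^-3

F_P/F_Q ≈ 3.80×10^-3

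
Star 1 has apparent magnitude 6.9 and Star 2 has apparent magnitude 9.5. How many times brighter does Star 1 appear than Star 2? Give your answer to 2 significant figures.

11

Magnitude difference = -2.6
Flux ratio = 10^(−0.4 Δm) = 10^(−0.4 × -2.6) = 10^1.040 = 10.96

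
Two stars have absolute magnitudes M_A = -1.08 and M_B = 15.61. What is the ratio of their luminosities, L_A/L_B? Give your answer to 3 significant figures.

L_A/L_B ≈ 4.74×10^6

ΔM = M_A − M_B = -16.69
L_A/L_B = 10^(−0.4 ΔM) = 10^6.676 = 4.742×10^6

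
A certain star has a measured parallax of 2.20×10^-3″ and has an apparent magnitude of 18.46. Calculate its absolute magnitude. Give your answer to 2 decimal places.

M ≈ 10.17

d = 1/p = 1/2.20×10^-3″ = 454.5 pc
5 log₁₀(d/10 pc) = 5 log₁₀(454.5) − 5 = 8.288
M = m − 5 log₁₀(d/10) = 18.46 − 8.288 = 10.172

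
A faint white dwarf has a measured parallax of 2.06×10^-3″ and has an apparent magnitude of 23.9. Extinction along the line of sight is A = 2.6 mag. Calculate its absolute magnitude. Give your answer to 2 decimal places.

M ≈ 12.87

d = 1/p = 1/2.06×10^-3″ = 485.4 pc
5 log₁₀(d/10 pc) = 5 log₁₀(485.4) − 5 = 8.431
M = m − 5 log₁₀(d/10) − A = 23.9 − 8.431 − 2.6 = 12.869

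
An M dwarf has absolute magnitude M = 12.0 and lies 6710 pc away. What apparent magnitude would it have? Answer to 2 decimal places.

m ≈ 26.13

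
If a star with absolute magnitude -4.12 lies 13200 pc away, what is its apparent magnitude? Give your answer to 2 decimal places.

m ≈ 11.48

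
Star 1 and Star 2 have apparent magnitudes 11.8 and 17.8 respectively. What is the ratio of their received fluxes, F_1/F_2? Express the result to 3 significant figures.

F_1/F_2 ≈ 251

Δm = 11.8 − (17.8) = -6.0
Flux ratio = 10^(−0.4 Δm) = 10^(−0.4 × -6.0) = 10^2.400 = 251.2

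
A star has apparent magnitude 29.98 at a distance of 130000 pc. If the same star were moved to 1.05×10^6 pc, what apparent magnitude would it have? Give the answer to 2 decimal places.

m ≈ 34.52

Flux ∝ 1/d², so Δm = 5 log₁₀(d₂/d₁) = 5 log₁₀(1.05×10^6/130000) = 4.536
m₂ = m₁ + Δm = 29.98 + (4.536) = 34.516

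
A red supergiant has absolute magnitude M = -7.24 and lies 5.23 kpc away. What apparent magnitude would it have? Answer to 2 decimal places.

d = 5.23 kpc = 5230 pc
m = M + 5 log₁₀ d − 5 = -7.24 + 5·3.7185 − 5 = 6.353

m ≈ 6.35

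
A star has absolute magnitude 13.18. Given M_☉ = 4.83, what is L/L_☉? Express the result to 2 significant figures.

L/L_☉ ≈ 4.6×10^-4

M − M_☉ = 13.18 − 4.83 = 8.350
L/L_☉ = 10^(−0.4 (M − M_☉)) = 10^-3.340 = 4.571×10^-4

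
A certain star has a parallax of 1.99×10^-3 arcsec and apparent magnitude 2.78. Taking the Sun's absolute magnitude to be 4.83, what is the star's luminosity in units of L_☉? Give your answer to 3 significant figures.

d = 1/p = 1/1.99×10^-3″ = 502.5 pc
M = m − 5 log₁₀ d + 5 = 2.78 − 5·2.7011 + 5 = -5.726
M − M_☉ = -5.726 − 4.83 = -10.556
L/L_☉ = 10^(−0.4 × -10.556) = 16680

L/L_☉ ≈ 16700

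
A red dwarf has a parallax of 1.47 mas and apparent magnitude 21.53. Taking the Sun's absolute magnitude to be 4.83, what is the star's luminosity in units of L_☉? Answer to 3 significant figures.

L/L_☉ ≈ 9.67×10^-4

d = 1/p = 1000/1.47 mas = 680.3 pc
M = m − 5 log₁₀ d + 5 = 21.53 − 5·2.8327 + 5 = 12.367
M − M_☉ = 12.367 − 4.83 = 7.537
L/L_☉ = 10^(−0.4 × 7.537) = 9.669×10^-4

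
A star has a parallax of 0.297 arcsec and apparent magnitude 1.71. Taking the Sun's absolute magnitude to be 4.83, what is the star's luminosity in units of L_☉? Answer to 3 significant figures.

L/L_☉ ≈ 2.01

d = 1/p = 1/0.297″ = 3.367 pc
M = m − 5 log₁₀ d + 5 = 1.71 − 5·0.5272 + 5 = 4.074
M − M_☉ = 4.074 − 4.83 = -0.756
L/L_☉ = 10^(−0.4 × -0.756) = 2.007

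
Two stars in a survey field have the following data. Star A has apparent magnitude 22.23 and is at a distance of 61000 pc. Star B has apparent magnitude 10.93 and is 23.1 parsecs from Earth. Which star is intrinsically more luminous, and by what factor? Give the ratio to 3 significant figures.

Star A: M = m − 5 log₁₀ d + 5 = 22.23 − 5·4.7853 + 5 = 3.303
Star B: M = m − 5 log₁₀ d + 5 = 10.93 − 5·1.3636 + 5 = 9.112
ΔM = M_A − M_B = 3.303 − (9.112) = -5.809; smaller M is more luminous → Star A.
L ratio = 10^(0.4 |ΔM|) = 10^2.323 = 210.6

Star A is more luminous, by a factor of 211.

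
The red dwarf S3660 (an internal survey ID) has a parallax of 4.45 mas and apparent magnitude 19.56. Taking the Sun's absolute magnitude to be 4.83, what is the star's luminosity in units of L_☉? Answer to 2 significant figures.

d = 1/p = 1000/4.45 mas = 224.7 pc
M = m − 5 log₁₀ d + 5 = 19.56 − 5·2.3516 + 5 = 12.802
M − M_☉ = 12.802 − 4.83 = 7.972
L/L_☉ = 10^(−0.4 × 7.972) = 6.476×10^-4

L/L_☉ ≈ 6.5×10^-4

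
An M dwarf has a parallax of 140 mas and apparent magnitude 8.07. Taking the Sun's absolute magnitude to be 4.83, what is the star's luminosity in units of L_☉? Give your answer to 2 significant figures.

L/L_☉ ≈ 0.026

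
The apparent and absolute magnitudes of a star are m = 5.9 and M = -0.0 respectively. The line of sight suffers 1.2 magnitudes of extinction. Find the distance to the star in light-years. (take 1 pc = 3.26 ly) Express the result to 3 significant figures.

m − M = 5 log₁₀(d/10 pc) + A  ⇒  5.9 − (-0.0) − 1.2 = 5 log₁₀(d/10)
4.700 = 5 log₁₀(d/10)
log₁₀ d = (m − M − A)/5 + 1 = 1.9400
d = 10^1.9400 = 87.10 pc
= 283.9 ly

d ≈ 284 ly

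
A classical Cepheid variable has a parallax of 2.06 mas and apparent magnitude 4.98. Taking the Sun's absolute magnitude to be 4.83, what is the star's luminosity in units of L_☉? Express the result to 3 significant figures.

d = 1/p = 1000/2.06 mas = 485.4 pc
M = m − 5 log₁₀ d + 5 = 4.98 − 5·2.6861 + 5 = -3.451
M − M_☉ = -3.451 − 4.83 = -8.281
L/L_☉ = 10^(−0.4 × -8.281) = 2052

L/L_☉ ≈ 2050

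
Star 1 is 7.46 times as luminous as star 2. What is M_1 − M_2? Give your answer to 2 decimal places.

Pogson: ΔM = −2.5 log₁₀(ratio) = −2.5 log₁₀(7.46) = −2.5 × 0.8727 = -2.182
Star 1 is brighter, so it has the smaller magnitude: the difference is negative.

M_1 − M_2 ≈ -2.18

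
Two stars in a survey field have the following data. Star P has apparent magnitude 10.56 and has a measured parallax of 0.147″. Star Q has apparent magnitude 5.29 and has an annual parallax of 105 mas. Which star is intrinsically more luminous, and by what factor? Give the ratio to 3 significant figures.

Star Q is more luminous, by a factor of 251.

Star P: d = 1/p = 1/0.147″ = 6.803 pc
Star P: M = m − 5 log₁₀ d + 5 = 10.56 − 5·0.8327 + 5 = 11.397
Star Q: p = 105 mas = 0.105″ → d = 1/p = 9.524 pc
Star Q: M = m − 5 log₁₀ d + 5 = 5.29 − 5·0.9788 + 5 = 5.396
ΔM = M_P − M_Q = 11.397 − (5.396) = 6.001; smaller M is more luminous → Star Q.
L ratio = 10^(0.4 |ΔM|) = 10^2.400 = 251.3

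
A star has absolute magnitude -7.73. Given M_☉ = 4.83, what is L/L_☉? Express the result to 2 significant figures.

L/L_☉ ≈ 110000

M − M_☉ = -7.73 − 4.83 = -12.560
L/L_☉ = 10^(−0.4 (M − M_☉)) = 10^5.024 = 105700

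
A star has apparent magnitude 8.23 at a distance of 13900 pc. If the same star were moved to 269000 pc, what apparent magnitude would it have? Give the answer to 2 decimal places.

Flux ∝ 1/d², so Δm = 5 log₁₀(d₂/d₁) = 5 log₁₀(269000/13900) = 6.434
m₂ = m₁ + Δm = 8.23 + (6.434) = 14.664

m ≈ 14.66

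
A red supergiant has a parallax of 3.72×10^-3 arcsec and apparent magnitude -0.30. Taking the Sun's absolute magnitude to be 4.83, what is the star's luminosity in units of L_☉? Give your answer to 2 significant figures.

d = 1/p = 1/3.72×10^-3″ = 268.8 pc
M = m − 5 log₁₀ d + 5 = -0.30 − 5·2.4295 + 5 = -7.447
M − M_☉ = -7.447 − 4.83 = -12.277
L/L_☉ = 10^(−0.4 × -12.277) = 81450

L/L_☉ ≈ 81000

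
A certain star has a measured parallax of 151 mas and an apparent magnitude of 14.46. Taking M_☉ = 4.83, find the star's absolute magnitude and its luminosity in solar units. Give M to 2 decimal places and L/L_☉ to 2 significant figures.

d = 1/p = 1000/151 mas = 6.623 pc
M = m − 5 log₁₀ d + 5 = 14.46 − 5·0.8210 + 5 = 15.355
M − M_☉ = 15.355 − 4.83 = 10.525
L/L_☉ = 10^(−0.4 × 10.525) = 6.167×10^-5

M ≈ 15.35; L/L_☉ ≈ 6.2×10^-5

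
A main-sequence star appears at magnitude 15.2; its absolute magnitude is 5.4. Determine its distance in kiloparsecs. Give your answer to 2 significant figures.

μ = m − M = 9.800
m − M = 5 log₁₀ d − 5
log₁₀ d = (m − M)/5 + 1 = 2.9600
d = 10^2.9600 = 912.0 pc
= 0.9120 kpc

d ≈ 0.91 kpc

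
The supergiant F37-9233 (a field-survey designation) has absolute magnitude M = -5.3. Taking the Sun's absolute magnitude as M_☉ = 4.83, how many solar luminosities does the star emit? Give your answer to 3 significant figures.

L/L_☉ ≈ 11300

M − M_☉ = -5.3 − 4.83 = -10.130
L/L_☉ = 10^(−0.4 (M − M_☉)) = 10^4.052 = 11270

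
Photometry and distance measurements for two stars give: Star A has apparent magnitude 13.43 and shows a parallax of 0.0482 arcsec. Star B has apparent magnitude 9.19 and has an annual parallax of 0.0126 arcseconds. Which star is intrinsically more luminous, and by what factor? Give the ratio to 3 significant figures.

Star A: d = 1/p = 1/0.0482″ = 20.75 pc
Star A: M = m − 5 log₁₀ d + 5 = 13.43 − 5·1.3170 + 5 = 11.845
Star B: d = 1/p = 1/0.0126″ = 79.37 pc
Star B: M = m − 5 log₁₀ d + 5 = 9.19 − 5·1.8996 + 5 = 4.692
ΔM = M_A − M_B = 11.845 − (4.692) = 7.153; smaller M is more luminous → Star B.
L ratio = 10^(0.4 |ΔM|) = 10^2.861 = 726.7

Star B is more luminous, by a factor of 727.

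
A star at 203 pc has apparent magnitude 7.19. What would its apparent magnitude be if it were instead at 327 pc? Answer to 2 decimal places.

m ≈ 8.23

Flux ∝ 1/d², so Δm = 5 log₁₀(d₂/d₁) = 5 log₁₀(327/203) = 1.035
m₂ = m₁ + Δm = 7.19 + (1.035) = 8.225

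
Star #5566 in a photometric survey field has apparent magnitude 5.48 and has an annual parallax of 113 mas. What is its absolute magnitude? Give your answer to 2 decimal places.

M ≈ 5.75

p = 113 mas = 0.113″ → d = 1/p = 8.850 pc
5 log₁₀(d/10 pc) = 5 log₁₀(8.850) − 5 = -0.265
M = m − 5 log₁₀(d/10) = 5.48 + 0.265 = 5.745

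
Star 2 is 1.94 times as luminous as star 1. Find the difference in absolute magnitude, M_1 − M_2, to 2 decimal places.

M_1 − M_2 ≈ 0.72

Pogson: ΔM = −2.5 log₁₀(ratio) = −2.5 log₁₀(1.94) = −2.5 × 0.2878 = -0.720
Star 2 is brighter so has the smaller magnitude: M_1 − M_2 is positive.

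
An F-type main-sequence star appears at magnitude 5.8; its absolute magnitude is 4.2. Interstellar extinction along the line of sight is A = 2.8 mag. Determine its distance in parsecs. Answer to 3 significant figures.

m − M = 5 log₁₀(d/10 pc) + A  ⇒  5.8 − (4.2) − 2.8 = 5 log₁₀(d/10)
-1.200 = 5 log₁₀(d/10)
log₁₀ d = (m − M − A)/5 + 1 = 0.7600
d = 10^0.7600 = 5.754 pc

d ≈ 5.75 pc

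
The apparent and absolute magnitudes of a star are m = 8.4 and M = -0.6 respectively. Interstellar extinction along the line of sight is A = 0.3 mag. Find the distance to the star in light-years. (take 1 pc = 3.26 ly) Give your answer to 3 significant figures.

m − M = 5 log₁₀(d/10 pc) + A  ⇒  8.4 − (-0.6) − 0.3 = 5 log₁₀(d/10)
8.700 = 5 log₁₀(d/10)
log₁₀ d = (m − M − A)/5 + 1 = 2.7400
d = 10^2.7400 = 549.5 pc
= 1792 ly

d ≈ 1790 ly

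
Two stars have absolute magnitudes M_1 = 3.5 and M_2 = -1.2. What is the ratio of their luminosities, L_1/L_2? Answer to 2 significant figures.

L_1/L_2 ≈ 0.013

ΔM = M_1 − M_2 = 4.7
L_1/L_2 = 10^(−0.4 ΔM) = 10^-1.880 = 0.01318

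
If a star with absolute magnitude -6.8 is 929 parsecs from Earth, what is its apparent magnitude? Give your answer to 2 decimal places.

m = M + 5 log₁₀ d − 5 = -6.8 + 5·2.9680 − 5 = 3.040

m ≈ 3.04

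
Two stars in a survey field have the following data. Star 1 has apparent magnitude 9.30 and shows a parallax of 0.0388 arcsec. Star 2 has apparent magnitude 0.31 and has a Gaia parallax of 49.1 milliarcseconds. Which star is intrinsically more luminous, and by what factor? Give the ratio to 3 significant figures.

Star 1: d = 1/p = 1/0.0388″ = 25.77 pc
Star 1: M = m − 5 log₁₀ d + 5 = 9.30 − 5·1.4112 + 5 = 7.244
Star 2: p = 49.1 mas = 0.0491″ → d = 1/p = 20.37 pc
Star 2: M = m − 5 log₁₀ d + 5 = 0.31 − 5·1.3089 + 5 = -1.235
ΔM = M_1 − M_2 = 7.244 − (-1.235) = 8.479; smaller M is more luminous → Star 2.
L ratio = 10^(0.4 |ΔM|) = 10^3.392 = 2463

Star 2 is more luminous, by a factor of 2460.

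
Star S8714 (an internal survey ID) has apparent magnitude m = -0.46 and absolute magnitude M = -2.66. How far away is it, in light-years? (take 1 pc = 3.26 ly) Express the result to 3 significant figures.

d ≈ 89.8 ly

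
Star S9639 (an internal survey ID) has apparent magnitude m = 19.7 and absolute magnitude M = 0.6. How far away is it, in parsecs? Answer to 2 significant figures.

Distance modulus: m − M = 19.7 − (0.6) = 19.100
m − M = 5 log₁₀ d − 5
log₁₀ d = (m − M)/5 + 1 = 4.8200
d = 10^4.8200 = 66070 pc

d ≈ 66000 pc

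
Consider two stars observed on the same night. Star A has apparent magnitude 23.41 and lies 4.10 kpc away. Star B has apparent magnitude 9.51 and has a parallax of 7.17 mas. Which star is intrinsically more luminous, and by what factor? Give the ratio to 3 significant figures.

Star B is more luminous, by a factor of 420.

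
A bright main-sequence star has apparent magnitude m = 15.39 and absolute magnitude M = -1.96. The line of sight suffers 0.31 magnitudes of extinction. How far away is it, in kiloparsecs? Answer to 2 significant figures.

m − M = 5 log₁₀(d/10 pc) + A  ⇒  15.39 − (-1.96) − 0.31 = 5 log₁₀(d/10)
17.040 = 5 log₁₀(d/10)
log₁₀ d = (m − M − A)/5 + 1 = 4.4080
d = 10^4.4080 = 25590 pc
= 25.59 kpc

d ≈ 26 kpc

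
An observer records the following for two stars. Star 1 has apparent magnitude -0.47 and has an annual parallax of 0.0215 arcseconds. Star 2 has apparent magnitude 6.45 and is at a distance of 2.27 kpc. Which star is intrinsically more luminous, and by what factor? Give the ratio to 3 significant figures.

Star 2 is more luminous, by a factor of 4.06.

Star 1: d = 1/p = 1/0.0215″ = 46.51 pc
Star 1: M = m − 5 log₁₀ d + 5 = -0.47 − 5·1.6676 + 5 = -3.808
Star 2: d = 2.27 kpc = 2270 pc
Star 2: M = m − 5 log₁₀ d + 5 = 6.45 − 5·3.3560 + 5 = -5.330
ΔM = M_1 − M_2 = -3.808 − (-5.330) = 1.522; smaller M is more luminous → Star 2.
L ratio = 10^(0.4 |ΔM|) = 10^0.609 = 4.064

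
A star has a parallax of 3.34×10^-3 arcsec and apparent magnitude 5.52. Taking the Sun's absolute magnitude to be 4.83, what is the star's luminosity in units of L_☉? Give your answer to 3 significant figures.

L/L_☉ ≈ 475

d = 1/p = 1/3.34×10^-3″ = 299.4 pc
M = m − 5 log₁₀ d + 5 = 5.52 − 5·2.4763 + 5 = -1.861
M − M_☉ = -1.861 − 4.83 = -6.691
L/L_☉ = 10^(−0.4 × -6.691) = 474.8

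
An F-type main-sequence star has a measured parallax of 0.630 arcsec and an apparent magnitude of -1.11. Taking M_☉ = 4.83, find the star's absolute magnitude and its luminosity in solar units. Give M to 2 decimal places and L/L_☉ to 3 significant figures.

d = 1/p = 1/0.630″ = 1.587 pc
M = m − 5 log₁₀ d + 5 = -1.11 − 5·0.2007 + 5 = 2.887
M − M_☉ = 2.887 − 4.83 = -1.943
L/L_☉ = 10^(−0.4 × -1.943) = 5.989

M ≈ 2.89; L/L_☉ ≈ 5.99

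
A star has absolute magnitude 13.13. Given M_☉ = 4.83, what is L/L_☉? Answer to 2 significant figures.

L/L_☉ ≈ 4.8×10^-4

M − M_☉ = 13.13 − 4.83 = 8.300
L/L_☉ = 10^(−0.4 (M − M_☉)) = 10^-3.320 = 4.786×10^-4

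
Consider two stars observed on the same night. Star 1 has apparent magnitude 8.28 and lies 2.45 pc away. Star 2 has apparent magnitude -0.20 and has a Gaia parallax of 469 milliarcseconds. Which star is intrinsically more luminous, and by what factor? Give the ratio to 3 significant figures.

Star 1: M = m − 5 log₁₀ d + 5 = 8.28 − 5·0.3892 + 5 = 11.334
Star 2: p = 469 mas = 0.469″ → d = 1/p = 2.132 pc
Star 2: M = m − 5 log₁₀ d + 5 = -0.20 − 5·0.3288 + 5 = 3.156
ΔM = M_1 − M_2 = 11.334 − (3.156) = 8.178; smaller M is more luminous → Star 2.
L ratio = 10^(0.4 |ΔM|) = 10^3.271 = 1868

Star 2 is more luminous, by a factor of 1870.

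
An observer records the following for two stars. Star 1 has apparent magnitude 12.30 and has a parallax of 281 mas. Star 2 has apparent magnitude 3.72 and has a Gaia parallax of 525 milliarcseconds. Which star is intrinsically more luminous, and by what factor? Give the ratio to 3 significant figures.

Star 1: p = 281 mas = 0.281″ → d = 1/p = 3.559 pc
Star 1: M = m − 5 log₁₀ d + 5 = 12.30 − 5·0.5513 + 5 = 14.544
Star 2: p = 525 mas = 0.525″ → d = 1/p = 1.905 pc
Star 2: M = m − 5 log₁₀ d + 5 = 3.72 − 5·0.2798 + 5 = 7.321
ΔM = M_1 − M_2 = 14.544 − (7.321) = 7.223; smaller M is more luminous → Star 2.
L ratio = 10^(0.4 |ΔM|) = 10^2.889 = 774.6

Star 2 is more luminous, by a factor of 775.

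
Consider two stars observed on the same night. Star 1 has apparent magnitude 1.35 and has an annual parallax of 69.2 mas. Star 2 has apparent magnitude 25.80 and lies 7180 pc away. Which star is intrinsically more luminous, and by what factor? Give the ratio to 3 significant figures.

Star 1: p = 69.2 mas = 0.0692″ → d = 1/p = 14.45 pc
Star 1: M = m − 5 log₁₀ d + 5 = 1.35 − 5·1.1599 + 5 = 0.551
Star 2: M = m − 5 log₁₀ d + 5 = 25.80 − 5·3.8561 + 5 = 11.519
ΔM = M_1 − M_2 = 0.551 − (11.519) = -10.969; smaller M is more luminous → Star 1.
L ratio = 10^(0.4 |ΔM|) = 10^4.388 = 24410

Star 1 is more luminous, by a factor of 24400.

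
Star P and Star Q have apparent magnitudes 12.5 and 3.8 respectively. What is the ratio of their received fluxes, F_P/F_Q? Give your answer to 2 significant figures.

F_P/F_Q ≈ 3.3×10^-4

Magnitude difference = 8.7
Flux ratio = 10^(−0.4 Δm) = 10^(−0.4 × 8.7) = 10^-3.480 = 3.311×10^-4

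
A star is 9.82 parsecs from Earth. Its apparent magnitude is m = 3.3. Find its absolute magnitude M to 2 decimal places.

M ≈ 3.34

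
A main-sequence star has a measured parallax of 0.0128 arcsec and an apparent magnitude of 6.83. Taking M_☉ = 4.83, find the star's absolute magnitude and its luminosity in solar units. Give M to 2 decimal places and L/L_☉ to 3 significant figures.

M ≈ 2.37; L/L_☉ ≈ 9.67

d = 1/p = 1/0.0128″ = 78.12 pc
M = m − 5 log₁₀ d + 5 = 6.83 − 5·1.8928 + 5 = 2.366
M − M_☉ = 2.366 − 4.83 = -2.464
L/L_☉ = 10^(−0.4 × -2.464) = 9.673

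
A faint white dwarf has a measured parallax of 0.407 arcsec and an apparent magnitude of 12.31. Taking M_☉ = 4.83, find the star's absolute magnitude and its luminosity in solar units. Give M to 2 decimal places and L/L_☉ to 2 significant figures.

M ≈ 15.36; L/L_☉ ≈ 6.1×10^-5

d = 1/p = 1/0.407″ = 2.457 pc
M = m − 5 log₁₀ d + 5 = 12.31 − 5·0.3904 + 5 = 15.358
M − M_☉ = 15.358 − 4.83 = 10.528
L/L_☉ = 10^(−0.4 × 10.528) = 6.149×10^-5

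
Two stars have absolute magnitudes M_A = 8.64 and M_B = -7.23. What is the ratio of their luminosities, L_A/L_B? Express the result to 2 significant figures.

ΔM = M_A − M_B = 15.87
L_A/L_B = 10^(−0.4 ΔM) = 10^-6.348 = 4.487×10^-7

L_A/L_B ≈ 4.5×10^-7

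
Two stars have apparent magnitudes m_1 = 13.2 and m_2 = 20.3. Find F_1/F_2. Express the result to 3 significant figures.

Magnitude difference = -7.1
Flux ratio = 10^(−0.4 Δm) = 10^(−0.4 × -7.1) = 10^2.840 = 691.8

F_1/F_2 ≈ 692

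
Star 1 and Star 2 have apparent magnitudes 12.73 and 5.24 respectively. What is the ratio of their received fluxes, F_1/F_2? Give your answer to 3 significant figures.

F_1/F_2 ≈ 1.01×10^-3

Δm = 12.73 − (5.24) = 7.49
Flux ratio = 10^(−0.4 Δm) = 10^(−0.4 × 7.49) = 10^-2.996 = 1.009×10^-3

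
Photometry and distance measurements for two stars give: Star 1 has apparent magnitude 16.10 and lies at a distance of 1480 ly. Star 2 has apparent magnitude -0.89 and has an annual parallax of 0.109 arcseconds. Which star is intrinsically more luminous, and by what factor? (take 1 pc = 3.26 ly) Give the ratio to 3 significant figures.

Star 2 is more luminous, by a factor of 2550.

Star 1: d = 1480 ly / 3.26 = 454.0 pc
Star 1: M = m − 5 log₁₀ d + 5 = 16.10 − 5·2.6570 + 5 = 7.815
Star 2: d = 1/p = 1/0.109″ = 9.174 pc
Star 2: M = m − 5 log₁₀ d + 5 = -0.89 − 5·0.9626 + 5 = -0.703
ΔM = M_1 − M_2 = 7.815 − (-0.703) = 8.518; smaller M is more luminous → Star 2.
L ratio = 10^(0.4 |ΔM|) = 10^3.407 = 2553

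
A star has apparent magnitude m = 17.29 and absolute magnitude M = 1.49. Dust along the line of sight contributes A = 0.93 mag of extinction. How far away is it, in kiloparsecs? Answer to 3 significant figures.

m − M = 5 log₁₀(d/10 pc) + A  ⇒  17.29 − (1.49) − 0.93 = 5 log₁₀(d/10)
14.870 = 5 log₁₀(d/10)
log₁₀ d = (m − M − A)/5 + 1 = 3.9740
d = 10^3.9740 = 9419 pc
= 9.419 kpc

d ≈ 9.42 kpc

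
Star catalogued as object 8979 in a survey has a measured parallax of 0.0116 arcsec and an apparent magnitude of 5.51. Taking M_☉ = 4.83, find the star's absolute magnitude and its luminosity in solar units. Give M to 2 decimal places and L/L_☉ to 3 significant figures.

d = 1/p = 1/0.0116″ = 86.21 pc
M = m − 5 log₁₀ d + 5 = 5.51 − 5·1.9355 + 5 = 0.832
M − M_☉ = 0.832 − 4.83 = -3.998
L/L_☉ = 10^(−0.4 × -3.998) = 39.73

M ≈ 0.83; L/L_☉ ≈ 39.7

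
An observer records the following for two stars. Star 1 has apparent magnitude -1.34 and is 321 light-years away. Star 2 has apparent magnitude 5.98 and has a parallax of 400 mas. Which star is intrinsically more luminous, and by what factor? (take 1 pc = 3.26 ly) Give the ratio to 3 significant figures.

Star 1: d = 321 ly / 3.26 = 98.47 pc
Star 1: M = m − 5 log₁₀ d + 5 = -1.34 − 5·1.9933 + 5 = -6.306
Star 2: p = 400 mas = 0.400″ → d = 1/p = 2.500 pc
Star 2: M = m − 5 log₁₀ d + 5 = 5.98 − 5·0.3979 + 5 = 8.990
ΔM = M_1 − M_2 = -6.306 − (8.990) = -15.297; smaller M is more luminous → Star 1.
L ratio = 10^(0.4 |ΔM|) = 10^6.119 = 1.314×10^6

Star 1 is more luminous, by a factor of 1.31×10^6.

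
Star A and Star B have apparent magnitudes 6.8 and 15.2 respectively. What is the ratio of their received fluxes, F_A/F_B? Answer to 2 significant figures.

Δm = 6.8 − (15.2) = -8.4
Flux ratio = 10^(−0.4 Δm) = 10^(−0.4 × -8.4) = 10^3.360 = 2291

F_A/F_B ≈ 2300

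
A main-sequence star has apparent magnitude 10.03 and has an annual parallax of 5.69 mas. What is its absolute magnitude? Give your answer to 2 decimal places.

M ≈ 3.81

p = 5.69 mas = 5.69×10^-3″ → d = 1/p = 175.7 pc
5 log₁₀(d/10 pc) = 5 log₁₀(175.7) − 5 = 6.224
M = m − 5 log₁₀(d/10) = 10.03 − 6.224 = 3.806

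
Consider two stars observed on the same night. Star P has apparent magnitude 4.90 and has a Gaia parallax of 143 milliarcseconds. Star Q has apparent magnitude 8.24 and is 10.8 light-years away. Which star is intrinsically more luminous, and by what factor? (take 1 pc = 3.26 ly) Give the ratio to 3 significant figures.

Star P is more luminous, by a factor of 96.6.

Star P: p = 143 mas = 0.143″ → d = 1/p = 6.993 pc
Star P: M = m − 5 log₁₀ d + 5 = 4.90 − 5·0.8447 + 5 = 5.677
Star Q: d = 10.8 ly / 3.26 = 3.313 pc
Star Q: M = m − 5 log₁₀ d + 5 = 8.24 − 5·0.5202 + 5 = 10.639
ΔM = M_P − M_Q = 5.677 − (10.639) = -4.962; smaller M is more luminous → Star P.
L ratio = 10^(0.4 |ΔM|) = 10^1.985 = 96.59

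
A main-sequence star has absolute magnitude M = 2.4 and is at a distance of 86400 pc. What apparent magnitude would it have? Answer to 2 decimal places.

m = M + 5 log₁₀ d − 5 = 2.4 + 5·4.9365 − 5 = 22.083

m ≈ 22.08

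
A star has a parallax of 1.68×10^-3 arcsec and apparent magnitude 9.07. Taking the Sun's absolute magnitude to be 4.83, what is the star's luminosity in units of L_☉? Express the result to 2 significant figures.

L/L_☉ ≈ 71

d = 1/p = 1/1.68×10^-3″ = 595.2 pc
M = m − 5 log₁₀ d + 5 = 9.07 − 5·2.7747 + 5 = 0.197
M − M_☉ = 0.197 − 4.83 = -4.633
L/L_☉ = 10^(−0.4 × -4.633) = 71.35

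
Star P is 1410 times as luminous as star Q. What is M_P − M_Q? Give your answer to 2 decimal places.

M_P − M_Q ≈ -7.87

Pogson: ΔM = −2.5 log₁₀(ratio) = −2.5 log₁₀(1410) = −2.5 × 3.1492 = -7.873
Star P is brighter, so it has the smaller magnitude: the difference is negative.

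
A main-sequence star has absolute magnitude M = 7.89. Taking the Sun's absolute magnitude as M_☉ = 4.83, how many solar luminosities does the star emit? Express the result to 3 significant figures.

L/L_☉ ≈ 0.0597

M − M_☉ = 7.89 − 4.83 = 3.060
L/L_☉ = 10^(−0.4 (M − M_☉)) = 10^-1.224 = 0.05970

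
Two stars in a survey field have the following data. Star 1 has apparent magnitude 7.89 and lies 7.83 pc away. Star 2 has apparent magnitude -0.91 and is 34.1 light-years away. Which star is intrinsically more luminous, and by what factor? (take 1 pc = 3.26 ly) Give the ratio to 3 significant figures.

Star 2 is more luminous, by a factor of 5910.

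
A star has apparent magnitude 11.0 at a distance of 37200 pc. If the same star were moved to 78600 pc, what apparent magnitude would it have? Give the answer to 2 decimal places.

Flux ∝ 1/d², so Δm = 5 log₁₀(d₂/d₁) = 5 log₁₀(78600/37200) = 1.624
m₂ = m₁ + Δm = 11.0 + (1.624) = 12.624

m ≈ 12.62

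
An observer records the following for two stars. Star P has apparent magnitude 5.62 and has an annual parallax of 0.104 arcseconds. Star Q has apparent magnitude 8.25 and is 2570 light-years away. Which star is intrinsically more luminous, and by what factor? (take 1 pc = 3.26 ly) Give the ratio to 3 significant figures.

Star Q is more luminous, by a factor of 596.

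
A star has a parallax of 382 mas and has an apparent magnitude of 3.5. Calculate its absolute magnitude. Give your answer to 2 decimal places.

p = 382 mas = 0.382″ → d = 1/p = 2.618 pc
5 log₁₀(d/10 pc) = 5 log₁₀(2.618) − 5 = -2.910
M = m − 5 log₁₀(d/10) = 3.5 + 2.910 = 6.410

M ≈ 6.41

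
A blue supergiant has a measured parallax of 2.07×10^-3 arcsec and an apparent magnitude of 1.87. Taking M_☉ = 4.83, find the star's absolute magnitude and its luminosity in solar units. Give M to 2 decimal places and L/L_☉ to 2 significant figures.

d = 1/p = 1/2.07×10^-3″ = 483.1 pc
M = m − 5 log₁₀ d + 5 = 1.87 − 5·2.6840 + 5 = -6.550
M − M_☉ = -6.550 − 4.83 = -11.380
L/L_☉ = 10^(−0.4 × -11.380) = 35650

M ≈ -6.55; L/L_☉ ≈ 36000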